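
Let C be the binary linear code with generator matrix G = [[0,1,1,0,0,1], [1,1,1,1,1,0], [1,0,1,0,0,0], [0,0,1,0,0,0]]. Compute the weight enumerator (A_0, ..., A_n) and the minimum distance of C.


Weight distribution: A_0 = 1, A_1 = 2, A_2 = 2, A_3 = 4, A_4 = 5, A_5 = 2. Minimum distance d = 1.

Enumerate all 2^4 = 16 messages m ∈ F_2^4.
For each, compute codeword c = mG in F_2^6, then tally its weight.
  m = 0000 → c = 000000, weight = 0.
  m = 1000 → c = 011001, weight = 3.
  m = 0100 → c = 111110, weight = 5.
  m = 1100 → c = 100111, weight = 4.
  m = 0010 → c = 101000, weight = 2.
  m = 1010 → c = 110001, weight = 3.
  m = 0110 → c = 010110, weight = 3.
  m = 1110 → c = 001111, weight = 4.
  m = 0001 → c = 001000, weight = 1.
  m = 1001 → c = 010001, weight = 2.
  m = 0101 → c = 110110, weight = 4.
  m = 1101 → c = 101111, weight = 5.
  m = 0011 → c = 100000, weight = 1.
  m = 1011 → c = 111001, weight = 4.
  m = 0111 → c = 011110, weight = 4.
  m = 1111 → c = 000111, weight = 3.
Tally weights:
  weight 0: 1 codewords.
  weight 1: 2 codewords.
  weight 2: 2 codewords.
  weight 3: 4 codewords.
  weight 4: 5 codewords.
  weight 5: 2 codewords.
Minimum distance d = smallest w > 0 with A_w > 0 = 1.
Sanity: Σ A_w = 16 = 2^4 = 16 ✓.


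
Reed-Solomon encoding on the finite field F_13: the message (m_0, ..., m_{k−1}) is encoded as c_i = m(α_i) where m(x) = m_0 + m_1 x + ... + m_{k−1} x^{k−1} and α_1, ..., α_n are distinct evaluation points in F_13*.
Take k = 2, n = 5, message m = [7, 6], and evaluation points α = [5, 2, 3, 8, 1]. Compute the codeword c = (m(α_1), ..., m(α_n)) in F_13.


c = [11, 6, 12, 3, 0]

Message polynomial: m(x) = 7 + 6·x (mod 13).
For each evaluation point α_i, compute m(α_i) mod 13:
  α_1 = 5: Horner steps 6 → 11, so m(5) = 11.
  α_2 = 2: Horner steps 6 → 6, so m(2) = 6.
  α_3 = 3: Horner steps 6 → 12, so m(3) = 12.
  α_4 = 8: Horner steps 6 → 3, so m(8) = 3.
  α_5 = 1: Horner steps 6 → 0, so m(1) = 0.
Codeword c = [11, 6, 12, 3, 0] ∈ F_13^5.


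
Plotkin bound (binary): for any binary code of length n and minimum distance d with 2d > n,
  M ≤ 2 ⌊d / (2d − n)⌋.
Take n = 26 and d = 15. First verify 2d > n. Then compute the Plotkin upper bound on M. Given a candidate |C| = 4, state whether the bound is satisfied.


Plotkin bound M ≤ 6; given |C| = 4 ≤ bound (satisfied).

Check applicability: 2d = 30, n = 26.
2d − n = 4 > 0, so Plotkin applies.
Compute d/(2d−n) = 15/4 ≈ 3.7500.
⌊d/(2d−n)⌋ = 3.
Plotkin bound: M ≤ 2·3 = 6.
Given |C| = 4, check: satisfied.
This |C| is below the Plotkin bound.


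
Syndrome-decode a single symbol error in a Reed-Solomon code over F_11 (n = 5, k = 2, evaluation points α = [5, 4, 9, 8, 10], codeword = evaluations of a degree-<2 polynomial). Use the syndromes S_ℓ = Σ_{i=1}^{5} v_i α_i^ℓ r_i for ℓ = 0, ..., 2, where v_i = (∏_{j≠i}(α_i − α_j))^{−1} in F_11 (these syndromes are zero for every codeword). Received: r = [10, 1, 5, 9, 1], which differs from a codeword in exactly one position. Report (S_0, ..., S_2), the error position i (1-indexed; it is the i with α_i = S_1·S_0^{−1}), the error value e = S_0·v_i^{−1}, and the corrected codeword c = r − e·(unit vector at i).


S = (2, 8, 10), error at position 2, error magnitude e = 9, c = [10, 3, 5, 9, 1].

Step 1: column multipliers v_i = (∏_{j≠i}(α_i − α_j))^{−1} mod 11.
  i = 1 (α = 5): (5−4)(5−9)(5−8)(5−10) = 1·(−4)·(−3)·(−5) = −60 ≡ 6, so v_1 = 6^{−1} = 2 (mod 11).
  i = 2 (α = 4): (4−5)(4−9)(4−8)(4−10) = (−1)·(−5)·(−4)·(−6) = 120 ≡ 10, so v_2 = 10^{−1} = 10 (mod 11).
  i = 3 (α = 9): (9−5)(9−4)(9−8)(9−10) = 4·5·1·(−1) = −20 ≡ 2, so v_3 = 2^{−1} = 6 (mod 11).
  i = 4 (α = 8): (8−5)(8−4)(8−9)(8−10) = 3·4·(−1)·(−2) = 24 ≡ 2, so v_4 = 2^{−1} = 6 (mod 11).
  i = 5 (α = 10): (10−5)(10−4)(10−9)(10−8) = 5·6·1·2 = 60 ≡ 5, so v_5 = 5^{−1} = 9 (mod 11).
  v = [2, 10, 6, 6, 9].
Step 2: syndromes of r = [10, 1, 5, 9, 1] (all sums mod 11).
  S_0 = Σ v_i r_i = 2·10 + 10·1 + 6·5 + 6·9 + 9·1 = 123 ≡ 2.
  S_1 = Σ v_i α_i r_i = 2·5·10 + 10·4·1 + 6·9·5 + 6·8·9 + 9·10·1 = 932 ≡ 8.
  α_i^2 mod 11 = [3, 5, 4, 9, 1].
  S_2 = Σ v_i α_i^2 r_i = 2·3·10 + 10·5·1 + 6·4·5 + 6·9·9 + 9·1·1 = 725 ≡ 10.
  S = (2, 8, 10) ≠ 0, so r is not a codeword (an error is present).
Step 3: locate the error. For a single error e at position i, S_ℓ = v_i·e·α_i^ℓ, so α_err = S_1/S_0.
  S_0^{−1} = 2^{−1} = 6 (mod 11), so α_err = 8·6 = 48 ≡ 4 = α_2. Error position i = 2.
  Consistency check: S_2/S_1 = 10·7 = 70 ≡ 4 = α_err ✓ (single-error assumption holds).
Step 4: error magnitude e = S_0/v_2 = S_0·∏_{j≠2}(α_2 − α_j) = 2·10 = 20 ≡ 9 (mod 11).
Step 5: correct position 2: c_2 = r_2 − e = 1 − 9 ≡ 3 (mod 11). Hence c = [10, 3, 5, 9, 1].
  Check: interpolating c through the α_i gives m(x) = 8 + 7·x (degree < 2) with m(α_i) = c_i for every i, so c is indeed a codeword.


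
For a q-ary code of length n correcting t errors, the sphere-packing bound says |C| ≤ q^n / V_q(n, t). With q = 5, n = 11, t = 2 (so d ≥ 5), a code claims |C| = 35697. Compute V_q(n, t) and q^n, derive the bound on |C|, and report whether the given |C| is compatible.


V_q(n, t) = 925, q^n = 48828125, Hamming bound = 52787, |C| = 35697 ≤ bound (satisfied).

Step 1: Compute V_q(n, t) = Σ_{j=0}^2 C(n, j) (q−1)^j.
  j = 0: C(11,0)·(4)^0 = 1·1 = 1.
  j = 1: C(11,1)·(4)^1 = 11·4 = 44.
  j = 2: C(11,2)·(4)^2 = 55·16 = 880.
  V_q(n, t) = 1 + 44 + 880 = 925.
Step 2: q^n = 5^11 = 48828125.
Step 3: Hamming bound ⌊q^n / V_q(n,t)⌋ = ⌊48828125/925⌋ = 52787.
Step 4: Compare |C| = 35697 to 52787: satisfied.
The claimed |C| lies below the Hamming bound.


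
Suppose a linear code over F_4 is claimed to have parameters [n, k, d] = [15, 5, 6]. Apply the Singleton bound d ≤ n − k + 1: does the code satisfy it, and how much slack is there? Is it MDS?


Singleton RHS = n − k + 1 = 11, slack = 5, bound satisfied, not MDS.

Singleton bound: d ≤ n − k + 1.
Here n = 15, k = 5, so n − k + 1 = 11.
Given d = 6, check d ≤ 11: YES.
Slack = (n − k + 1) − d = 5.
The code is NOT MDS (slack = 5 > 0).
Description: the claimed parameters are [15, 5, 6]_4; such a code would be non-MDS.


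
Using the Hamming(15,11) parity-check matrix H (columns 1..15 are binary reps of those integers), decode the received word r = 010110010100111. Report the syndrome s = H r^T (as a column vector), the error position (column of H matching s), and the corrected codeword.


s = (1, 1, 0, 1)^T, error position = 13, corrected codeword c = 010110010100011

Compute s = H r^T mod 2 one row at a time:
  s_1 = 1 + 0 + 1 + 0 + 0 + 1 + 1 + 1 = 5 ≡ 1 (mod 2).
  s_2 = 1 + 1 + 0 + 0 + 0 + 1 + 1 + 1 = 5 ≡ 1 (mod 2).
  s_3 = 1 + 0 + 0 + 0 + 1 + 0 + 1 + 1 = 4 ≡ 0 (mod 2).
  s_4 = 0 + 0 + 1 + 0 + 0 + 0 + 1 + 1 = 3 ≡ 1 (mod 2).
s = (1, 1, 0, 1)^T — this equals column 13 of H (binary 1101), so error is at position 13.
Correct: flip bit 13 of r = 010110010100111 to get c = 010110010100011.


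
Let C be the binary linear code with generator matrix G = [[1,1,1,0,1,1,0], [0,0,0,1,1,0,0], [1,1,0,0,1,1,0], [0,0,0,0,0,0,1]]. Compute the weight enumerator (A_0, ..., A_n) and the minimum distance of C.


Weight distribution: A_0 = 1, A_1 = 2, A_2 = 2, A_3 = 2, A_4 = 3, A_5 = 4, A_6 = 2. Minimum distance d = 1.

Enumerate all 2^4 = 16 messages m ∈ F_2^4.
For each, compute codeword c = mG in F_2^7, then tally its weight.
  m = 0000 → c = 0000000, weight = 0.
  m = 1000 → c = 1110110, weight = 5.
  m = 0100 → c = 0001100, weight = 2.
  m = 1100 → c = 1111010, weight = 5.
  m = 0010 → c = 1100110, weight = 4.
  m = 1010 → c = 0010000, weight = 1.
  m = 0110 → c = 1101010, weight = 4.
  m = 1110 → c = 0011100, weight = 3.
  m = 0001 → c = 0000001, weight = 1.
  m = 1001 → c = 1110111, weight = 6.
  m = 0101 → c = 0001101, weight = 3.
  m = 1101 → c = 1111011, weight = 6.
  m = 0011 → c = 1100111, weight = 5.
  m = 1011 → c = 0010001, weight = 2.
  m = 0111 → c = 1101011, weight = 5.
  m = 1111 → c = 0011101, weight = 4.
Tally weights:
  weight 0: 1 codewords.
  weight 1: 2 codewords.
  weight 2: 2 codewords.
  weight 3: 2 codewords.
  weight 4: 3 codewords.
  weight 5: 4 codewords.
  weight 6: 2 codewords.
Minimum distance d = smallest w > 0 with A_w > 0 = 1.
Sanity: Σ A_w = 16 = 2^4 = 16 ✓.


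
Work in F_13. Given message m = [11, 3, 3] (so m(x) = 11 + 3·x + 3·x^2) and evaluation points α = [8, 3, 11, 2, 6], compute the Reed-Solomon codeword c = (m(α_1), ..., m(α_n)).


c = [6, 8, 4, 3, 7]

Message polynomial: m(x) = 11 + 3·x + 3·x^2 (mod 13).
For each evaluation point α_i, compute m(α_i) mod 13:
  α_1 = 8: Horner steps 3 → 1 → 6, so m(8) = 6.
  α_2 = 3: Horner steps 3 → 12 → 8, so m(3) = 8.
  α_3 = 11: Horner steps 3 → 10 → 4, so m(11) = 4.
  α_4 = 2: Horner steps 3 → 9 → 3, so m(2) = 3.
  α_5 = 6: Horner steps 3 → 8 → 7, so m(6) = 7.
Codeword c = [6, 8, 4, 3, 7] ∈ F_13^5.


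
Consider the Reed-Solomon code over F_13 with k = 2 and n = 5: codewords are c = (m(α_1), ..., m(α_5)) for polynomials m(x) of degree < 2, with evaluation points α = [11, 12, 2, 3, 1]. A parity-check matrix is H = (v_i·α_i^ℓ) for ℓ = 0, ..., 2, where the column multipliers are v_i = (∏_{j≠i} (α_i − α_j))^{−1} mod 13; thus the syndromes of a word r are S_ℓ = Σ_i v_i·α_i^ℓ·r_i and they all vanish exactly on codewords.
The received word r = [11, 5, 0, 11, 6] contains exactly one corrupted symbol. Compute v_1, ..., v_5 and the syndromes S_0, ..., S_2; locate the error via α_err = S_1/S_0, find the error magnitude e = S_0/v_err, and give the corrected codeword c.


S = (4, 12, 10), error at position 4, error magnitude e = 4, c = [11, 5, 0, 7, 6].

Step 1: column multipliers v_i = (∏_{j≠i}(α_i − α_j))^{−1} mod 13.
  i = 1 (α = 11): (11−12)(11−2)(11−3)(11−1) = (−1)·9·8·10 = −720 ≡ 8, so v_1 = 8^{−1} = 5 (mod 13).
  i = 2 (α = 12): (12−11)(12−2)(12−3)(12−1) = 1·10·9·11 = 990 ≡ 2, so v_2 = 2^{−1} = 7 (mod 13).
  i = 3 (α = 2): (2−11)(2−12)(2−3)(2−1) = (−9)·(−10)·(−1)·1 = −90 ≡ 1, so v_3 = 1^{−1} = 1 (mod 13).
  i = 4 (α = 3): (3−11)(3−12)(3−2)(3−1) = (−8)·(−9)·1·2 = 144 ≡ 1, so v_4 = 1^{−1} = 1 (mod 13).
  i = 5 (α = 1): (1−11)(1−12)(1−2)(1−3) = (−10)·(−11)·(−1)·(−2) = 220 ≡ 12, so v_5 = 12^{−1} = 12 (mod 13).
  v = [5, 7, 1, 1, 12].
Step 2: syndromes of r = [11, 5, 0, 11, 6] (all sums mod 13).
  S_0 = Σ v_i r_i = 5·11 + 7·5 + 1·0 + 1·11 + 12·6 = 173 ≡ 4.
  S_1 = Σ v_i α_i r_i = 5·11·11 + 7·12·5 + 1·2·0 + 1·3·11 + 12·1·6 = 1130 ≡ 12.
  α_i^2 mod 13 = [4, 1, 4, 9, 1].
  S_2 = Σ v_i α_i^2 r_i = 5·4·11 + 7·1·5 + 1·4·0 + 1·9·11 + 12·1·6 = 426 ≡ 10.
  S = (4, 12, 10) ≠ 0, so r is not a codeword (an error is present).
Step 3: locate the error. For a single error e at position i, S_ℓ = v_i·e·α_i^ℓ, so α_err = S_1/S_0.
  S_0^{−1} = 4^{−1} = 10 (mod 13), so α_err = 12·10 = 120 ≡ 3 = α_4. Error position i = 4.
  Consistency check: S_2/S_1 = 10·12 = 120 ≡ 3 = α_err ✓ (single-error assumption holds).
Step 4: error magnitude e = S_0/v_4 = S_0·∏_{j≠4}(α_4 − α_j) = 4·1 = 4 ≡ 4 (mod 13).
Step 5: correct position 4: c_4 = r_4 − e = 11 − 4 ≡ 7 (mod 13). Hence c = [11, 5, 0, 7, 6].
  Check: interpolating c through the α_i gives m(x) = 12 + 7·x (degree < 2) with m(α_i) = c_i for every i, so c is indeed a codeword.


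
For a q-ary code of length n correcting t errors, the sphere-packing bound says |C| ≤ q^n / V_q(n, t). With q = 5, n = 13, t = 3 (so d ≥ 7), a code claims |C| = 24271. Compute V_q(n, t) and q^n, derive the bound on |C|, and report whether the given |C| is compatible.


V_q(n, t) = 19605, q^n = 1220703125, Hamming bound = 62264, |C| = 24271 ≤ bound (satisfied).

Step 1: Compute V_q(n, t) = Σ_{j=0}^3 C(n, j) (q−1)^j.
  j = 0: C(13,0)·(4)^0 = 1·1 = 1.
  j = 1: C(13,1)·(4)^1 = 13·4 = 52.
  j = 2: C(13,2)·(4)^2 = 78·16 = 1248.
  j = 3: C(13,3)·(4)^3 = 286·64 = 18304.
  V_q(n, t) = 1 + 52 + 1248 + 18304 = 19605.
Step 2: q^n = 5^13 = 1220703125.
Step 3: Hamming bound ⌊q^n / V_q(n,t)⌋ = ⌊1220703125/19605⌋ = 62264.
Step 4: Compare |C| = 24271 to 62264: satisfied.
The claimed |C| lies below the Hamming bound.


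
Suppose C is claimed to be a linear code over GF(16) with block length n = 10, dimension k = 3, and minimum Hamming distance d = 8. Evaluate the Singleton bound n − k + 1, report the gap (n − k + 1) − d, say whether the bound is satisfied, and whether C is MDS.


Singleton RHS = n − k + 1 = 8, slack = 0, bound satisfied, MDS.

Singleton bound: d ≤ n − k + 1.
Here n = 10, k = 3, so n − k + 1 = 8.
Given d = 8, check d ≤ 8: YES.
Slack = (n − k + 1) − d = 0.
The code is MDS (slack = 0).
Description: the claimed parameters are [10, 3, 8]_16; such a code would be MDS (meets Singleton bound).


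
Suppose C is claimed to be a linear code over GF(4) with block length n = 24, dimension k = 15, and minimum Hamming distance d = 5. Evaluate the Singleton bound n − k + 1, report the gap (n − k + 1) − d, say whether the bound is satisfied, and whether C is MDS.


Singleton RHS = n − k + 1 = 10, slack = 5, bound satisfied, not MDS.

Singleton bound: d ≤ n − k + 1.
Here n = 24, k = 15, so n − k + 1 = 10.
Given d = 5, check d ≤ 10: YES.
Slack = (n − k + 1) − d = 5.
The code is NOT MDS (slack = 5 > 0).
Description: the claimed parameters are [24, 15, 5]_4; such a code would be non-MDS.


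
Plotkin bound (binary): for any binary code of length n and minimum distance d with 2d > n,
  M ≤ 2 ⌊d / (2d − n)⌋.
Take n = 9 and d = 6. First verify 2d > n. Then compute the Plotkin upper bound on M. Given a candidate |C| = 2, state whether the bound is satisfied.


Plotkin bound M ≤ 4; given |C| = 2 ≤ bound (satisfied).

Check applicability: 2d = 12, n = 9.
2d − n = 3 > 0, so Plotkin applies.
Compute d/(2d−n) = 6/3 ≈ 2.0000.
⌊d/(2d−n)⌋ = 2.
Plotkin bound: M ≤ 2·2 = 4.
Given |C| = 2, check: satisfied.
This |C| is below the Plotkin bound.


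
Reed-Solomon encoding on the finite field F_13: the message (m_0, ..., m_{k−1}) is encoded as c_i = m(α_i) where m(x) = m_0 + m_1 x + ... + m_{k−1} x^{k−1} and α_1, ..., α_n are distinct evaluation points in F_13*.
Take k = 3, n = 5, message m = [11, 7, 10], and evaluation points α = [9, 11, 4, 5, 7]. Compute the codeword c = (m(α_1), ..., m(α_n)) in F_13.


c = [0, 11, 4, 10, 4]

Message polynomial: m(x) = 11 + 7·x + 10·x^2 (mod 13).
For each evaluation point α_i, compute m(α_i) mod 13:
  α_1 = 9: Horner steps 10 → 6 → 0, so m(9) = 0.
  α_2 = 11: Horner steps 10 → 0 → 11, so m(11) = 11.
  α_3 = 4: Horner steps 10 → 8 → 4, so m(4) = 4.
  α_4 = 5: Horner steps 10 → 5 → 10, so m(5) = 10.
  α_5 = 7: Horner steps 10 → 12 → 4, so m(7) = 4.
Codeword c = [0, 11, 4, 10, 4] ∈ F_13^5.


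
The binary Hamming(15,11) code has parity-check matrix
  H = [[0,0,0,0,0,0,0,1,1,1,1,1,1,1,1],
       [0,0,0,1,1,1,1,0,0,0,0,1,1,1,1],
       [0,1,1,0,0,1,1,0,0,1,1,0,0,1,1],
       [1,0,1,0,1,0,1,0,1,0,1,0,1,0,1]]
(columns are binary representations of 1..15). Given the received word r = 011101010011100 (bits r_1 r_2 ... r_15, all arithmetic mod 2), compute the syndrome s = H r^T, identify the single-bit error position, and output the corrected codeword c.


s = (0, 0, 0, 1)^T, error position = 1, corrected codeword c = 111101010011100

Compute s = H r^T mod 2 one row at a time:
  s_1 = 1 + 0 + 0 + 1 + 1 + 1 + 0 + 0 = 4 ≡ 0 (mod 2).
  s_2 = 1 + 0 + 1 + 0 + 1 + 1 + 0 + 0 = 4 ≡ 0 (mod 2).
  s_3 = 1 + 1 + 1 + 0 + 0 + 1 + 0 + 0 = 4 ≡ 0 (mod 2).
  s_4 = 0 + 1 + 0 + 0 + 0 + 1 + 1 + 0 = 3 ≡ 1 (mod 2).
s = (0, 0, 0, 1)^T — this equals column 1 of H (binary 0001), so error is at position 1.
Correct: flip bit 1 of r = 011101010011100 to get c = 111101010011100.


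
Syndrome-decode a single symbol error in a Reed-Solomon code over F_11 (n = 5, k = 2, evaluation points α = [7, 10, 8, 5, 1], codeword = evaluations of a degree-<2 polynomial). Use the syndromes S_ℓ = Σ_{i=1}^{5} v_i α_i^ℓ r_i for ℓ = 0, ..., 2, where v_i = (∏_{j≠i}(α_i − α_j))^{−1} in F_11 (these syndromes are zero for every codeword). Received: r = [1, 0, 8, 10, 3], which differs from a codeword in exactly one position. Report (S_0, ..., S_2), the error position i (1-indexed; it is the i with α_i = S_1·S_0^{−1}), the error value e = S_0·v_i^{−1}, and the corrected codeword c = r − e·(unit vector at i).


S = (1, 5, 3), error at position 4, error magnitude e = 1, c = [1, 0, 8, 9, 3].

Step 1: column multipliers v_i = (∏_{j≠i}(α_i − α_j))^{−1} mod 11.
  i = 1 (α = 7): (7−10)(7−8)(7−5)(7−1) = (−3)·(−1)·2·6 = 36 ≡ 3, so v_1 = 3^{−1} = 4 (mod 11).
  i = 2 (α = 10): (10−7)(10−8)(10−5)(10−1) = 3·2·5·9 = 270 ≡ 6, so v_2 = 6^{−1} = 2 (mod 11).
  i = 3 (α = 8): (8−7)(8−10)(8−5)(8−1) = 1·(−2)·3·7 = −42 ≡ 2, so v_3 = 2^{−1} = 6 (mod 11).
  i = 4 (α = 5): (5−7)(5−10)(5−8)(5−1) = (−2)·(−5)·(−3)·4 = −120 ≡ 1, so v_4 = 1^{−1} = 1 (mod 11).
  i = 5 (α = 1): (1−7)(1−10)(1−8)(1−5) = (−6)·(−9)·(−7)·(−4) = 1512 ≡ 5, so v_5 = 5^{−1} = 9 (mod 11).
  v = [4, 2, 6, 1, 9].
Step 2: syndromes of r = [1, 0, 8, 10, 3] (all sums mod 11).
  S_0 = Σ v_i r_i = 4·1 + 2·0 + 6·8 + 1·10 + 9·3 = 89 ≡ 1.
  S_1 = Σ v_i α_i r_i = 4·7·1 + 2·10·0 + 6·8·8 + 1·5·10 + 9·1·3 = 489 ≡ 5.
  α_i^2 mod 11 = [5, 1, 9, 3, 1].
  S_2 = Σ v_i α_i^2 r_i = 4·5·1 + 2·1·0 + 6·9·8 + 1·3·10 + 9·1·3 = 509 ≡ 3.
  S = (1, 5, 3) ≠ 0, so r is not a codeword (an error is present).
Step 3: locate the error. For a single error e at position i, S_ℓ = v_i·e·α_i^ℓ, so α_err = S_1/S_0.
  S_0^{−1} = 1^{−1} = 1 (mod 11), so α_err = 5·1 = 5 ≡ 5 = α_4. Error position i = 4.
  Consistency check: S_2/S_1 = 3·9 = 27 ≡ 5 = α_err ✓ (single-error assumption holds).
Step 4: error magnitude e = S_0/v_4 = S_0·∏_{j≠4}(α_4 − α_j) = 1·1 = 1 ≡ 1 (mod 11).
Step 5: correct position 4: c_4 = r_4 − e = 10 − 1 ≡ 9 (mod 11). Hence c = [1, 0, 8, 9, 3].
  Check: interpolating c through the α_i gives m(x) = 7 + 7·x (degree < 2) with m(α_i) = c_i for every i, so c is indeed a codeword.


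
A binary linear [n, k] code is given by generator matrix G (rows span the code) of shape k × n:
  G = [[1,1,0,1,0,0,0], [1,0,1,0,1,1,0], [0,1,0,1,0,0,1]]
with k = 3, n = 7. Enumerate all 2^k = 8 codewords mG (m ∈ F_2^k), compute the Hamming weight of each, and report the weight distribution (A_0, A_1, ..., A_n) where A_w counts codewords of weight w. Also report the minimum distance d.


Weight distribution: A_0 = 1, A_2 = 1, A_3 = 2, A_4 = 2, A_5 = 1, A_7 = 1. Minimum distance d = 2.

Enumerate all 2^3 = 8 messages m ∈ F_2^3.
For each, compute codeword c = mG in F_2^7, then tally its weight.
  m = 000 → c = 0000000, weight = 0.
  m = 100 → c = 1101000, weight = 3.
  m = 010 → c = 1010110, weight = 4.
  m = 110 → c = 0111110, weight = 5.
  m = 001 → c = 0101001, weight = 3.
  m = 101 → c = 1000001, weight = 2.
  m = 011 → c = 1111111, weight = 7.
  m = 111 → c = 0010111, weight = 4.
Tally weights:
  weight 0: 1 codewords.
  weight 2: 1 codewords.
  weight 3: 2 codewords.
  weight 4: 2 codewords.
  weight 5: 1 codewords.
  weight 7: 1 codewords.
Minimum distance d = smallest w > 0 with A_w > 0 = 2.
Sanity: Σ A_w = 8 = 2^3 = 8 ✓.


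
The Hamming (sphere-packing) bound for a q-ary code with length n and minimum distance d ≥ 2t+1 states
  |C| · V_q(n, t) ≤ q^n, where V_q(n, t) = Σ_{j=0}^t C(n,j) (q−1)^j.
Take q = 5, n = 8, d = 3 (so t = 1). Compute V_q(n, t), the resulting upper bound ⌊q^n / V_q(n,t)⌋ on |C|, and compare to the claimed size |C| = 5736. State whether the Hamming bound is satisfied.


V_q(n, t) = 33, q^n = 390625, Hamming bound = 11837, |C| = 5736 ≤ bound (satisfied).

Step 1: Compute V_q(n, t) = Σ_{j=0}^1 C(n, j) (q−1)^j.
  j = 0: C(8,0)·(4)^0 = 1·1 = 1.
  j = 1: C(8,1)·(4)^1 = 8·4 = 32.
  V_q(n, t) = 1 + 32 = 33.
Step 2: q^n = 5^8 = 390625.
Step 3: Hamming bound ⌊q^n / V_q(n,t)⌋ = ⌊390625/33⌋ = 11837.
Step 4: Compare |C| = 5736 to 11837: satisfied.
The claimed |C| lies below the Hamming bound.


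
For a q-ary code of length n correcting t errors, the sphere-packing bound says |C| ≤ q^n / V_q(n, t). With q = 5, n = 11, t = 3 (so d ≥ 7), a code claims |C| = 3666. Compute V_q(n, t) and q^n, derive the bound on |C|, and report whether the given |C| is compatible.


V_q(n, t) = 11485, q^n = 48828125, Hamming bound = 4251, |C| = 3666 ≤ bound (satisfied).

Step 1: Compute V_q(n, t) = Σ_{j=0}^3 C(n, j) (q−1)^j.
  j = 0: C(11,0)·(4)^0 = 1·1 = 1.
  j = 1: C(11,1)·(4)^1 = 11·4 = 44.
  j = 2: C(11,2)·(4)^2 = 55·16 = 880.
  j = 3: C(11,3)·(4)^3 = 165·64 = 10560.
  V_q(n, t) = 1 + 44 + 880 + 10560 = 11485.
Step 2: q^n = 5^11 = 48828125.
Step 3: Hamming bound ⌊q^n / V_q(n,t)⌋ = ⌊48828125/11485⌋ = 4251.
Step 4: Compare |C| = 3666 to 4251: satisfied.
The claimed |C| lies below the Hamming bound.


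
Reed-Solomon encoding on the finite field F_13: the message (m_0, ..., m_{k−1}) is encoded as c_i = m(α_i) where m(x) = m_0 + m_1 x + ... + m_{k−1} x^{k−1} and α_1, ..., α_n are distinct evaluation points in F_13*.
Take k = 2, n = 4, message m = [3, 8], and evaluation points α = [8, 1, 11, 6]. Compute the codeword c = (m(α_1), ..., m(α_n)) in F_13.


c = [2, 11, 0, 12]

Message polynomial: m(x) = 3 + 8·x (mod 13).
For each evaluation point α_i, compute m(α_i) mod 13:
  α_1 = 8: Horner steps 8 → 2, so m(8) = 2.
  α_2 = 1: Horner steps 8 → 11, so m(1) = 11.
  α_3 = 11: Horner steps 8 → 0, so m(11) = 0.
  α_4 = 6: Horner steps 8 → 12, so m(6) = 12.
Codeword c = [2, 11, 0, 12] ∈ F_13^4.


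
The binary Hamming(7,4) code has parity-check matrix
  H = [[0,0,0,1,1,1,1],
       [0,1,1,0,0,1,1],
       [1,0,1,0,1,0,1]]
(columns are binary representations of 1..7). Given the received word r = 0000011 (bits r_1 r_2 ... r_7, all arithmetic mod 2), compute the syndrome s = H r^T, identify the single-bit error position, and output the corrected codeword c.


s = (0, 0, 1)^T, error position = 1, corrected codeword c = 1000011

Compute s = H r^T mod 2 one row at a time:
  s_1 = 0 + 0 + 1 + 1 = 2 ≡ 0 (mod 2).
  s_2 = 0 + 0 + 1 + 1 = 2 ≡ 0 (mod 2).
  s_3 = 0 + 0 + 0 + 1 = 1 ≡ 1 (mod 2).
s = (0, 0, 1)^T — this equals column 1 of H (binary 001), so error is at position 1.
Correct: flip bit 1 of r = 0000011 to get c = 1000011.


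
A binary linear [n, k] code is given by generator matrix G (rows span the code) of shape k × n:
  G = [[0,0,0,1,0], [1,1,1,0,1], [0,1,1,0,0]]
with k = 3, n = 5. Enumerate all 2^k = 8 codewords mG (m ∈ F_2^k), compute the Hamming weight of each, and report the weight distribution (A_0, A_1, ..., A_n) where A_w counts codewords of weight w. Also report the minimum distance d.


Weight distribution: A_0 = 1, A_1 = 1, A_2 = 2, A_3 = 2, A_4 = 1, A_5 = 1. Minimum distance d = 1.

Enumerate all 2^3 = 8 messages m ∈ F_2^3.
For each, compute codeword c = mG in F_2^5, then tally its weight.
  m = 000 → c = 00000, weight = 0.
  m = 100 → c = 00010, weight = 1.
  m = 010 → c = 11101, weight = 4.
  m = 110 → c = 11111, weight = 5.
  m = 001 → c = 01100, weight = 2.
  m = 101 → c = 01110, weight = 3.
  m = 011 → c = 10001, weight = 2.
  m = 111 → c = 10011, weight = 3.
Tally weights:
  weight 0: 1 codewords.
  weight 1: 1 codewords.
  weight 2: 2 codewords.
  weight 3: 2 codewords.
  weight 4: 1 codewords.
  weight 5: 1 codewords.
Minimum distance d = smallest w > 0 with A_w > 0 = 1.
Sanity: Σ A_w = 8 = 2^3 = 8 ✓.


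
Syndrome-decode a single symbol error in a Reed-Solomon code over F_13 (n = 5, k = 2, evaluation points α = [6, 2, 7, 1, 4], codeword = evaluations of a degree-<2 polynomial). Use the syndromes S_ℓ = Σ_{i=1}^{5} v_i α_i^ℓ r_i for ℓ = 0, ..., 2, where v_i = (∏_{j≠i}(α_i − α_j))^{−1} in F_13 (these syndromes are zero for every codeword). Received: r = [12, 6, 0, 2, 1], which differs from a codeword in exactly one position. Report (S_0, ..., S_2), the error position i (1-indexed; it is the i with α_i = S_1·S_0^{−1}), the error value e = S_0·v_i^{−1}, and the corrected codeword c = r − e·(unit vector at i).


S = (10, 8, 9), error at position 1, error magnitude e = 3, c = [9, 6, 0, 2, 1].

Step 1: column multipliers v_i = (∏_{j≠i}(α_i − α_j))^{−1} mod 13.
  i = 1 (α = 6): (6−2)(6−7)(6−1)(6−4) = 4·(−1)·5·2 = −40 ≡ 12, so v_1 = 12^{−1} = 12 (mod 13).
  i = 2 (α = 2): (2−6)(2−7)(2−1)(2−4) = (−4)·(−5)·1·(−2) = −40 ≡ 12, so v_2 = 12^{−1} = 12 (mod 13).
  i = 3 (α = 7): (7−6)(7−2)(7−1)(7−4) = 1·5·6·3 = 90 ≡ 12, so v_3 = 12^{−1} = 12 (mod 13).
  i = 4 (α = 1): (1−6)(1−2)(1−7)(1−4) = (−5)·(−1)·(−6)·(−3) = 90 ≡ 12, so v_4 = 12^{−1} = 12 (mod 13).
  i = 5 (α = 4): (4−6)(4−2)(4−7)(4−1) = (−2)·2·(−3)·3 = 36 ≡ 10, so v_5 = 10^{−1} = 4 (mod 13).
  v = [12, 12, 12, 12, 4].
Step 2: syndromes of r = [12, 6, 0, 2, 1] (all sums mod 13).
  S_0 = Σ v_i r_i = 12·12 + 12·6 + 12·0 + 12·2 + 4·1 = 244 ≡ 10.
  S_1 = Σ v_i α_i r_i = 12·6·12 + 12·2·6 + 12·7·0 + 12·1·2 + 4·4·1 = 1048 ≡ 8.
  α_i^2 mod 13 = [10, 4, 10, 1, 3].
  S_2 = Σ v_i α_i^2 r_i = 12·10·12 + 12·4·6 + 12·10·0 + 12·1·2 + 4·3·1 = 1764 ≡ 9.
  S = (10, 8, 9) ≠ 0, so r is not a codeword (an error is present).
Step 3: locate the error. For a single error e at position i, S_ℓ = v_i·e·α_i^ℓ, so α_err = S_1/S_0.
  S_0^{−1} = 10^{−1} = 4 (mod 13), so α_err = 8·4 = 32 ≡ 6 = α_1. Error position i = 1.
  Consistency check: S_2/S_1 = 9·5 = 45 ≡ 6 = α_err ✓ (single-error assumption holds).
Step 4: error magnitude e = S_0/v_1 = S_0·∏_{j≠1}(α_1 − α_j) = 10·12 = 120 ≡ 3 (mod 13).
Step 5: correct position 1: c_1 = r_1 − e = 12 − 3 ≡ 9 (mod 13). Hence c = [9, 6, 0, 2, 1].
  Check: interpolating c through the α_i gives m(x) = 11 + 4·x (degree < 2) with m(α_i) = c_i for every i, so c is indeed a codeword.


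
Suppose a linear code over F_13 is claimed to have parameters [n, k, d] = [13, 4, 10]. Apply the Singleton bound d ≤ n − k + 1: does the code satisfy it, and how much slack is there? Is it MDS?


Singleton RHS = n − k + 1 = 10, slack = 0, bound satisfied, MDS.

Singleton bound: d ≤ n − k + 1.
Here n = 13, k = 4, so n − k + 1 = 10.
Given d = 10, check d ≤ 10: YES.
Slack = (n − k + 1) − d = 0.
The code is MDS (slack = 0).
Description: the claimed parameters are [13, 4, 10]_13; such a code would be MDS (meets Singleton bound).


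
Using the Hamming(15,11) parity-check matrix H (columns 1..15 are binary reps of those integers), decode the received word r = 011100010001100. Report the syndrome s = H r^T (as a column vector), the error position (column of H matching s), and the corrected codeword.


s = (1, 1, 0, 0)^T, error position = 12, corrected codeword c = 011100010000100

Compute s = H r^T mod 2 one row at a time:
  s_1 = 1 + 0 + 0 + 0 + 1 + 1 + 0 + 0 = 3 ≡ 1 (mod 2).
  s_2 = 1 + 0 + 0 + 0 + 1 + 1 + 0 + 0 = 3 ≡ 1 (mod 2).
  s_3 = 1 + 1 + 0 + 0 + 0 + 0 + 0 + 0 = 2 ≡ 0 (mod 2).
  s_4 = 0 + 1 + 0 + 0 + 0 + 0 + 1 + 0 = 2 ≡ 0 (mod 2).
s = (1, 1, 0, 0)^T — this equals column 12 of H (binary 1100), so error is at position 12.
Correct: flip bit 12 of r = 011100010001100 to get c = 011100010000100.


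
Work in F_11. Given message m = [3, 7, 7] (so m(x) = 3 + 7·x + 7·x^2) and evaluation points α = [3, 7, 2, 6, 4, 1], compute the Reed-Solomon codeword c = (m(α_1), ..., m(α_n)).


c = [10, 10, 1, 0, 0, 6]

Message polynomial: m(x) = 3 + 7·x + 7·x^2 (mod 11).
For each evaluation point α_i, compute m(α_i) mod 11:
  α_1 = 3: Horner steps 7 → 6 → 10, so m(3) = 10.
  α_2 = 7: Horner steps 7 → 1 → 10, so m(7) = 10.
  α_3 = 2: Horner steps 7 → 10 → 1, so m(2) = 1.
  α_4 = 6: Horner steps 7 → 5 → 0, so m(6) = 0.
  α_5 = 4: Horner steps 7 → 2 → 0, so m(4) = 0.
  α_6 = 1: Horner steps 7 → 3 → 6, so m(1) = 6.
Codeword c = [10, 10, 1, 0, 0, 6] ∈ F_11^6.


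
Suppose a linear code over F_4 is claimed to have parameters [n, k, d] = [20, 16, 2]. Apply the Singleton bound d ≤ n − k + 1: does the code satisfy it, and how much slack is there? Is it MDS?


Singleton RHS = n − k + 1 = 5, slack = 3, bound satisfied, not MDS.

Singleton bound: d ≤ n − k + 1.
Here n = 20, k = 16, so n − k + 1 = 5.
Given d = 2, check d ≤ 5: YES.
Slack = (n − k + 1) − d = 3.
The code is NOT MDS (slack = 3 > 0).
Description: the claimed parameters are [20, 16, 2]_4; such a code would be non-MDS.


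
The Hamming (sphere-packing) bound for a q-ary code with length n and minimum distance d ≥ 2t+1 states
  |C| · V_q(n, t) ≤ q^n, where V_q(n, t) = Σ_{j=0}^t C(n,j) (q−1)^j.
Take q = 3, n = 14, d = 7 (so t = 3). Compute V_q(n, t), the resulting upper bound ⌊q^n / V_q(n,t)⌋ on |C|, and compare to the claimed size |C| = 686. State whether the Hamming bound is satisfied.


V_q(n, t) = 3305, q^n = 4782969, Hamming bound = 1447, |C| = 686 ≤ bound (satisfied).

Step 1: Compute V_q(n, t) = Σ_{j=0}^3 C(n, j) (q−1)^j.
  j = 0: C(14,0)·(2)^0 = 1·1 = 1.
  j = 1: C(14,1)·(2)^1 = 14·2 = 28.
  j = 2: C(14,2)·(2)^2 = 91·4 = 364.
  j = 3: C(14,3)·(2)^3 = 364·8 = 2912.
  V_q(n, t) = 1 + 28 + 364 + 2912 = 3305.
Step 2: q^n = 3^14 = 4782969.
Step 3: Hamming bound ⌊q^n / V_q(n,t)⌋ = ⌊4782969/3305⌋ = 1447.
Step 4: Compare |C| = 686 to 1447: satisfied.
The claimed |C| lies below the Hamming bound.


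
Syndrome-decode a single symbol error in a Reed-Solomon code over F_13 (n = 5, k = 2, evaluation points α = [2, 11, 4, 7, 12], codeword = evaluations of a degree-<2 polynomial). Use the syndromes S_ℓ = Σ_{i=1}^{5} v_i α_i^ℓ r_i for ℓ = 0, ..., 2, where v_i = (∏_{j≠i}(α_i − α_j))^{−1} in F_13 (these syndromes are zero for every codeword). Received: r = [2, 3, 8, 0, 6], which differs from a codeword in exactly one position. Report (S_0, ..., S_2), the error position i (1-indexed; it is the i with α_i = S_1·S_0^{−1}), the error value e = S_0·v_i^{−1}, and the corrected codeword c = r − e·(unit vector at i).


S = (9, 11, 12), error at position 4, error magnitude e = 9, c = [2, 3, 8, 4, 6].

Step 1: column multipliers v_i = (∏_{j≠i}(α_i − α_j))^{−1} mod 13.
  i = 1 (α = 2): (2−11)(2−4)(2−7)(2−12) = (−9)·(−2)·(−5)·(−10) = 900 ≡ 3, so v_1 = 3^{−1} = 9 (mod 13).
  i = 2 (α = 11): (11−2)(11−4)(11−7)(11−12) = 9·7·4·(−1) = −252 ≡ 8, so v_2 = 8^{−1} = 5 (mod 13).
  i = 3 (α = 4): (4−2)(4−11)(4−7)(4−12) = 2·(−7)·(−3)·(−8) = −336 ≡ 2, so v_3 = 2^{−1} = 7 (mod 13).
  i = 4 (α = 7): (7−2)(7−11)(7−4)(7−12) = 5·(−4)·3·(−5) = 300 ≡ 1, so v_4 = 1^{−1} = 1 (mod 13).
  i = 5 (α = 12): (12−2)(12−11)(12−4)(12−7) = 10·1·8·5 = 400 ≡ 10, so v_5 = 10^{−1} = 4 (mod 13).
  v = [9, 5, 7, 1, 4].
Step 2: syndromes of r = [2, 3, 8, 0, 6] (all sums mod 13).
  S_0 = Σ v_i r_i = 9·2 + 5·3 + 7·8 + 1·0 + 4·6 = 113 ≡ 9.
  S_1 = Σ v_i α_i r_i = 9·2·2 + 5·11·3 + 7·4·8 + 1·7·0 + 4·12·6 = 713 ≡ 11.
  α_i^2 mod 13 = [4, 4, 3, 10, 1].
  S_2 = Σ v_i α_i^2 r_i = 9·4·2 + 5·4·3 + 7·3·8 + 1·10·0 + 4·1·6 = 324 ≡ 12.
  S = (9, 11, 12) ≠ 0, so r is not a codeword (an error is present).
Step 3: locate the error. For a single error e at position i, S_ℓ = v_i·e·α_i^ℓ, so α_err = S_1/S_0.
  S_0^{−1} = 9^{−1} = 3 (mod 13), so α_err = 11·3 = 33 ≡ 7 = α_4. Error position i = 4.
  Consistency check: S_2/S_1 = 12·6 = 72 ≡ 7 = α_err ✓ (single-error assumption holds).
Step 4: error magnitude e = S_0/v_4 = S_0·∏_{j≠4}(α_4 − α_j) = 9·1 = 9 ≡ 9 (mod 13).
Step 5: correct position 4: c_4 = r_4 − e = 0 − 9 ≡ 4 (mod 13). Hence c = [2, 3, 8, 4, 6].
  Check: interpolating c through the α_i gives m(x) = 9 + 3·x (degree < 2) with m(α_i) = c_i for every i, so c is indeed a codeword.


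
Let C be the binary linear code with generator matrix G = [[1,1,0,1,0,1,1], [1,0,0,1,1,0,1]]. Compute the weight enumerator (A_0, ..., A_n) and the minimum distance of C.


Weight distribution: A_0 = 1, A_3 = 1, A_4 = 1, A_5 = 1. Minimum distance d = 3.

Enumerate all 2^2 = 4 messages m ∈ F_2^2.
For each, compute codeword c = mG in F_2^7, then tally its weight.
  m = 00 → c = 0000000, weight = 0.
  m = 10 → c = 1101011, weight = 5.
  m = 01 → c = 1001101, weight = 4.
  m = 11 → c = 0100110, weight = 3.
Tally weights:
  weight 0: 1 codewords.
  weight 3: 1 codewords.
  weight 4: 1 codewords.
  weight 5: 1 codewords.
Minimum distance d = smallest w > 0 with A_w > 0 = 3.
Sanity: Σ A_w = 4 = 2^2 = 4 ✓.


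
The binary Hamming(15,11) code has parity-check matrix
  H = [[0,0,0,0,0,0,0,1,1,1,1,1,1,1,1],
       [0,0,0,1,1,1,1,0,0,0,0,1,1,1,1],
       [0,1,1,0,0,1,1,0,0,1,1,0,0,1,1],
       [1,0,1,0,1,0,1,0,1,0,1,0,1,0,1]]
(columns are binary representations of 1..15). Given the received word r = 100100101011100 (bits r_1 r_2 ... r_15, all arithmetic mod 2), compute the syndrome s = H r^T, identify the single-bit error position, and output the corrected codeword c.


s = (0, 0, 0, 1)^T, error position = 1, corrected codeword c = 000100101011100

Compute s = H r^T mod 2 one row at a time:
  s_1 = 0 + 1 + 0 + 1 + 1 + 1 + 0 + 0 = 4 ≡ 0 (mod 2).
  s_2 = 1 + 0 + 0 + 1 + 1 + 1 + 0 + 0 = 4 ≡ 0 (mod 2).
  s_3 = 0 + 0 + 0 + 1 + 0 + 1 + 0 + 0 = 2 ≡ 0 (mod 2).
  s_4 = 1 + 0 + 0 + 1 + 1 + 1 + 1 + 0 = 5 ≡ 1 (mod 2).
s = (0, 0, 0, 1)^T — this equals column 1 of H (binary 0001), so error is at position 1.
Correct: flip bit 1 of r = 100100101011100 to get c = 000100101011100.


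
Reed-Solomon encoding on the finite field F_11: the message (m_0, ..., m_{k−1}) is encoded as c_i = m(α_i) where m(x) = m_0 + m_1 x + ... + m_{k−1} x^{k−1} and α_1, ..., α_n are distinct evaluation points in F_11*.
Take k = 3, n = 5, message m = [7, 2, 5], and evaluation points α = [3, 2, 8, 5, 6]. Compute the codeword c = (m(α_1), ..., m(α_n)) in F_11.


c = [3, 9, 2, 10, 1]

Message polynomial: m(x) = 7 + 2·x + 5·x^2 (mod 11).
For each evaluation point α_i, compute m(α_i) mod 11:
  α_1 = 3: Horner steps 5 → 6 → 3, so m(3) = 3.
  α_2 = 2: Horner steps 5 → 1 → 9, so m(2) = 9.
  α_3 = 8: Horner steps 5 → 9 → 2, so m(8) = 2.
  α_4 = 5: Horner steps 5 → 5 → 10, so m(5) = 10.
  α_5 = 6: Horner steps 5 → 10 → 1, so m(6) = 1.
Codeword c = [3, 9, 2, 10, 1] ∈ F_11^5.


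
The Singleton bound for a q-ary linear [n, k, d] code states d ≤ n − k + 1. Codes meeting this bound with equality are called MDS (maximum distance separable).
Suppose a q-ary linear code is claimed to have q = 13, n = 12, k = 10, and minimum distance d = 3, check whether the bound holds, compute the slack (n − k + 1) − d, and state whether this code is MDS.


Singleton RHS = n − k + 1 = 3, slack = 0, bound satisfied, MDS.

Singleton bound: d ≤ n − k + 1.
Here n = 12, k = 10, so n − k + 1 = 3.
Given d = 3, check d ≤ 3: YES.
Slack = (n − k + 1) − d = 0.
The code is MDS (slack = 0).
Description: the claimed parameters are [12, 10, 3]_13; such a code would be MDS (meets Singleton bound).


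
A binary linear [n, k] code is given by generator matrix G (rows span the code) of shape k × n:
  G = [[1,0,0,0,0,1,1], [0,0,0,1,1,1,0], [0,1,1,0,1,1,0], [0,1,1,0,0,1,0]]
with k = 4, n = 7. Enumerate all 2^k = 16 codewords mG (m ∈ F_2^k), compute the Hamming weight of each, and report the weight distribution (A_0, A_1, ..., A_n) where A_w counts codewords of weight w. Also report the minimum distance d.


Weight distribution: A_0 = 1, A_1 = 1, A_2 = 1, A_3 = 5, A_4 = 5, A_5 = 1, A_6 = 1, A_7 = 1. Minimum distance d = 1.

Enumerate all 2^4 = 16 messages m ∈ F_2^4.
For each, compute codeword c = mG in F_2^7, then tally its weight.
  m = 0000 → c = 0000000, weight = 0.
  m = 1000 → c = 1000011, weight = 3.
  m = 0100 → c = 0001110, weight = 3.
  m = 1100 → c = 1001101, weight = 4.
  m = 0010 → c = 0110110, weight = 4.
  m = 1010 → c = 1110101, weight = 5.
  m = 0110 → c = 0111000, weight = 3.
  m = 1110 → c = 1111011, weight = 6.
  m = 0001 → c = 0110010, weight = 3.
  m = 1001 → c = 1110001, weight = 4.
  m = 0101 → c = 0111100, weight = 4.
  m = 1101 → c = 1111111, weight = 7.
  m = 0011 → c = 0000100, weight = 1.
  m = 1011 → c = 1000111, weight = 4.
  m = 0111 → c = 0001010, weight = 2.
  m = 1111 → c = 1001001, weight = 3.
Tally weights:
  weight 0: 1 codewords.
  weight 1: 1 codewords.
  weight 2: 1 codewords.
  weight 3: 5 codewords.
  weight 4: 5 codewords.
  weight 5: 1 codewords.
  weight 6: 1 codewords.
  weight 7: 1 codewords.
Minimum distance d = smallest w > 0 with A_w > 0 = 1.
Sanity: Σ A_w = 16 = 2^4 = 16 ✓.


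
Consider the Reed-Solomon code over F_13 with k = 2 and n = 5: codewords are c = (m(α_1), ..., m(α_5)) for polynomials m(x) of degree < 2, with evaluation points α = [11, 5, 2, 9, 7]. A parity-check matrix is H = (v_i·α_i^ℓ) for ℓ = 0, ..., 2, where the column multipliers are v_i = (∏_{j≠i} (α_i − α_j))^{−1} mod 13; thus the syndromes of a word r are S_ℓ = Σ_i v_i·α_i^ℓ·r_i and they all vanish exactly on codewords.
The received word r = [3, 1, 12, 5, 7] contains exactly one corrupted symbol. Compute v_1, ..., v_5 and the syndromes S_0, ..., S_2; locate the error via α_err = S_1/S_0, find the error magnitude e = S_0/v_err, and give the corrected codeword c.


S = (8, 1, 5), error at position 2, error magnitude e = 5, c = [3, 9, 12, 5, 7].

Step 1: column multipliers v_i = (∏_{j≠i}(α_i − α_j))^{−1} mod 13.
  i = 1 (α = 11): (11−5)(11−2)(11−9)(11−7) = 6·9·2·4 = 432 ≡ 3, so v_1 = 3^{−1} = 9 (mod 13).
  i = 2 (α = 5): (5−11)(5−2)(5−9)(5−7) = (−6)·3·(−4)·(−2) = −144 ≡ 12, so v_2 = 12^{−1} = 12 (mod 13).
  i = 3 (α = 2): (2−11)(2−5)(2−9)(2−7) = (−9)·(−3)·(−7)·(−5) = 945 ≡ 9, so v_3 = 9^{−1} = 3 (mod 13).
  i = 4 (α = 9): (9−11)(9−5)(9−2)(9−7) = (−2)·4·7·2 = −112 ≡ 5, so v_4 = 5^{−1} = 8 (mod 13).
  i = 5 (α = 7): (7−11)(7−5)(7−2)(7−9) = (−4)·2·5·(−2) = 80 ≡ 2, so v_5 = 2^{−1} = 7 (mod 13).
  v = [9, 12, 3, 8, 7].
Step 2: syndromes of r = [3, 1, 12, 5, 7] (all sums mod 13).
  S_0 = Σ v_i r_i = 9·3 + 12·1 + 3·12 + 8·5 + 7·7 = 164 ≡ 8.
  S_1 = Σ v_i α_i r_i = 9·11·3 + 12·5·1 + 3·2·12 + 8·9·5 + 7·7·7 = 1132 ≡ 1.
  α_i^2 mod 13 = [4, 12, 4, 3, 10].
  S_2 = Σ v_i α_i^2 r_i = 9·4·3 + 12·12·1 + 3·4·12 + 8·3·5 + 7·10·7 = 1006 ≡ 5.
  S = (8, 1, 5) ≠ 0, so r is not a codeword (an error is present).
Step 3: locate the error. For a single error e at position i, S_ℓ = v_i·e·α_i^ℓ, so α_err = S_1/S_0.
  S_0^{−1} = 8^{−1} = 5 (mod 13), so α_err = 1·5 = 5 ≡ 5 = α_2. Error position i = 2.
  Consistency check: S_2/S_1 = 5·1 = 5 ≡ 5 = α_err ✓ (single-error assumption holds).
Step 4: error magnitude e = S_0/v_2 = S_0·∏_{j≠2}(α_2 − α_j) = 8·12 = 96 ≡ 5 (mod 13).
Step 5: correct position 2: c_2 = r_2 − e = 1 − 5 ≡ 9 (mod 13). Hence c = [3, 9, 12, 5, 7].
  Check: interpolating c through the α_i gives m(x) = 1 + 12·x (degree < 2) with m(α_i) = c_i for every i, so c is indeed a codeword.


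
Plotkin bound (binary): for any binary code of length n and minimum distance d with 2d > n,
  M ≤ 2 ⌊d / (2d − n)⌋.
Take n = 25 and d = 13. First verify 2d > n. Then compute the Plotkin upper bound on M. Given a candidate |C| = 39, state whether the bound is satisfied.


Plotkin bound M ≤ 26; given |C| = 39 > bound (violated).

Check applicability: 2d = 26, n = 25.
2d − n = 1 > 0, so Plotkin applies.
Compute d/(2d−n) = 13/1 ≈ 13.0000.
⌊d/(2d−n)⌋ = 13.
Plotkin bound: M ≤ 2·13 = 26.
Given |C| = 39, check: VIOLATED.
This |C| is above the Plotkin bound, so no binary code with n = 25, d = 13 and 39 codewords exists.
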